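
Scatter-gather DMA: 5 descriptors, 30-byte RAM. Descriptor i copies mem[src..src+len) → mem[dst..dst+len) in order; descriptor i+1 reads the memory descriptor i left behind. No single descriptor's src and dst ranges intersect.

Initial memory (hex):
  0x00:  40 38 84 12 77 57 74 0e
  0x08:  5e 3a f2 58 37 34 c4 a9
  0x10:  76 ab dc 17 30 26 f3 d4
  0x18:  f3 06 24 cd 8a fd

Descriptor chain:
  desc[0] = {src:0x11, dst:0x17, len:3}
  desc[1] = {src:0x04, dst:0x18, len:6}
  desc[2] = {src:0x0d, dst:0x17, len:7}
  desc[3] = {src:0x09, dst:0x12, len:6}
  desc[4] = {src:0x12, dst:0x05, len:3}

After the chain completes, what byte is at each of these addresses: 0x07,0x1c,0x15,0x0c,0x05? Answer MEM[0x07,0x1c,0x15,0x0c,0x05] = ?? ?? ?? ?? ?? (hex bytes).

MEM[0x07,0x1c,0x15,0x0c,0x05] = 58 dc 37 37 3a

#0 dst[0x17+3] := {0xab,0xdc,0x17}
#1 dst[0x18+6] := {0x77,0x57,0x74,0x0e,0x5e,0x3a}
#2 dst[0x17+7] := {0x34,0xc4,0xa9,0x76,0xab,0xdc,0x17}
#3 dst[0x12+6] := {0x3a,0xf2,0x58,0x37,0x34,0xc4}
#4 dst[0x05+3] := {0x3a,0xf2,0x58}
query mem[0x07]=0x58, mem[0x1c]=0xdc, mem[0x15]=0x37, mem[0x0c]=0x37, mem[0x05]=0x3a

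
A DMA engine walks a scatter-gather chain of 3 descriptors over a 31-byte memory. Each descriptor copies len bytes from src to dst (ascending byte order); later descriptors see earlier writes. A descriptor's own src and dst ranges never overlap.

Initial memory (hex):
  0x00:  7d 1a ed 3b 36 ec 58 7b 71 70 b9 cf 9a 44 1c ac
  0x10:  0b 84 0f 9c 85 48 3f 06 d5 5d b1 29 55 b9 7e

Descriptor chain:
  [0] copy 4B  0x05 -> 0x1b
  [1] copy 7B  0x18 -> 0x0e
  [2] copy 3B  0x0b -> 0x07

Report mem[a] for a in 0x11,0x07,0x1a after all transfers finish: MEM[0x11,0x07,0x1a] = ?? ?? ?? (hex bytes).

[0] 0x05->0x1b len=4 : ec 58 7b 71
[1] 0x18->0x0e len=7 : d5 5d b1 ec 58 7b 71
[2] 0x0b->0x07 len=3 : cf 9a 44
query mem[0x11]=0xec, mem[0x07]=0xcf, mem[0x1a]=0xb1

MEM[0x11,0x07,0x1a] = ec cf b1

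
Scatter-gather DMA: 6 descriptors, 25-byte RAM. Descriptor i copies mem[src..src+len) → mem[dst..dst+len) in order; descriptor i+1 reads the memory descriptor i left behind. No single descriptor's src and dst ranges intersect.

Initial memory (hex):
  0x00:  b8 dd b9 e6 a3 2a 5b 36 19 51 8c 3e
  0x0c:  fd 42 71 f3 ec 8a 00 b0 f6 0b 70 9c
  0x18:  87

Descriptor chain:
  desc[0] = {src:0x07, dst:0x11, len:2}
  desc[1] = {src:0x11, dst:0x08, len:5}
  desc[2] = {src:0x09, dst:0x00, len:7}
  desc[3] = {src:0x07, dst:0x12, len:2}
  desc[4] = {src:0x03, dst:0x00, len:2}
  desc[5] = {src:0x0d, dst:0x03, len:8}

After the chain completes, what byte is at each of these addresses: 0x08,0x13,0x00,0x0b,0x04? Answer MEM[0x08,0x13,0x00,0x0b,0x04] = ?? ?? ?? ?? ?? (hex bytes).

MEM[0x08,0x13,0x00,0x0b,0x04] = 36 36 0b f6 71

#0 dst[0x11+2] := {0x36,0x19}
#1 dst[0x08+5] := {0x36,0x19,0xb0,0xf6,0x0b}
#2 dst[0x00+7] := {0x19,0xb0,0xf6,0x0b,0x42,0x71,0xf3}
#3 dst[0x12+2] := {0x36,0x36}
#4 dst[0x00+2] := {0x0b,0x42}
#5 dst[0x03+8] := {0x42,0x71,0xf3,0xec,0x36,0x36,0x36,0xf6}
query mem[0x08]=0x36, mem[0x13]=0x36, mem[0x00]=0x0b, mem[0x0b]=0xf6, mem[0x04]=0x71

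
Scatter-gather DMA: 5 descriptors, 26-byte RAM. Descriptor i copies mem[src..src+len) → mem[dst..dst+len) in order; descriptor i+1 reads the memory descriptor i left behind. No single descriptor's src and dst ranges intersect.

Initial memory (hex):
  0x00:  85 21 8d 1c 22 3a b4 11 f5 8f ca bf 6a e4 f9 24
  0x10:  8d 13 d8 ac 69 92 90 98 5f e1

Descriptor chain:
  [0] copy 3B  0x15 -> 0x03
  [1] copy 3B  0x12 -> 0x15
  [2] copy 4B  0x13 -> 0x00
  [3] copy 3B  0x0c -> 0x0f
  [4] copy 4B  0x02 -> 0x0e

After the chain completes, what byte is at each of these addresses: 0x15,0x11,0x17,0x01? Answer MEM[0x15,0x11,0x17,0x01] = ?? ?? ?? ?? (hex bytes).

MEM[0x15,0x11,0x17,0x01] = d8 98 69 69

D0: mem[0x03..0x05] <- [92 90 98]
D1: mem[0x15..0x17] <- [d8 ac 69]
D2: mem[0x00..0x03] <- [ac 69 d8 ac]
D3: mem[0x0f..0x11] <- [6a e4 f9]
D4: mem[0x0e..0x11] <- [d8 ac 90 98]
query mem[0x15]=0xd8, mem[0x11]=0x98, mem[0x17]=0x69, mem[0x01]=0x69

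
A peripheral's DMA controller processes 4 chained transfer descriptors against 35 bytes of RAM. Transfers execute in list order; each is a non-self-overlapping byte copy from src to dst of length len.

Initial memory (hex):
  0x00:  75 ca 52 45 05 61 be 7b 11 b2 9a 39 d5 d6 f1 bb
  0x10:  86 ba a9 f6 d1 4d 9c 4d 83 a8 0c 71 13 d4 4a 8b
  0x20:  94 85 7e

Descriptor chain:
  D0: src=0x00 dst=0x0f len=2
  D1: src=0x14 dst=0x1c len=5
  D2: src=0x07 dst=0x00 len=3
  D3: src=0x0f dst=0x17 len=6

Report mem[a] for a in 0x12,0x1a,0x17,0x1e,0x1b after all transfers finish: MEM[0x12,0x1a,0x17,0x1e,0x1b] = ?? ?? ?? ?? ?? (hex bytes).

D0: mem[0x0f..0x10] <- [75 ca]
D1: mem[0x1c..0x20] <- [d1 4d 9c 4d 83]
D2: mem[0x00..0x02] <- [7b 11 b2]
D3: mem[0x17..0x1c] <- [75 ca ba a9 f6 d1]
query mem[0x12]=0xa9, mem[0x1a]=0xa9, mem[0x17]=0x75, mem[0x1e]=0x9c, mem[0x1b]=0xf6

MEM[0x12,0x1a,0x17,0x1e,0x1b] = a9 a9 75 9c f6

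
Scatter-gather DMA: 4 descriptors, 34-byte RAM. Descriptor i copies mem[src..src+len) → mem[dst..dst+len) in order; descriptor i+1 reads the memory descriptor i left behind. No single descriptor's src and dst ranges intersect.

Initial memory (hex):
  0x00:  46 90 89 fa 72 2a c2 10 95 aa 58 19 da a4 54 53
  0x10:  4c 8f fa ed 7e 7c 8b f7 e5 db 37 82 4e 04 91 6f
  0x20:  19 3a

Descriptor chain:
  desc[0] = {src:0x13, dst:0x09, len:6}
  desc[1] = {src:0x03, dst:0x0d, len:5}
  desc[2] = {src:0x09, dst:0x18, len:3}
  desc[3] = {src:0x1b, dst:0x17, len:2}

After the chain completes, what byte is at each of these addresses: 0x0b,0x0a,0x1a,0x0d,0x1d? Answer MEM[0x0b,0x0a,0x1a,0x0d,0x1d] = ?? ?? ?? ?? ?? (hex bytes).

MEM[0x0b,0x0a,0x1a,0x0d,0x1d] = 7c 7e 7c fa 04

[0] 0x13->0x09 len=6 : ed 7e 7c 8b f7 e5
[1] 0x03->0x0d len=5 : fa 72 2a c2 10
[2] 0x09->0x18 len=3 : ed 7e 7c
[3] 0x1b->0x17 len=2 : 82 4e
query mem[0x0b]=0x7c, mem[0x0a]=0x7e, mem[0x1a]=0x7c, mem[0x0d]=0xfa, mem[0x1d]=0x04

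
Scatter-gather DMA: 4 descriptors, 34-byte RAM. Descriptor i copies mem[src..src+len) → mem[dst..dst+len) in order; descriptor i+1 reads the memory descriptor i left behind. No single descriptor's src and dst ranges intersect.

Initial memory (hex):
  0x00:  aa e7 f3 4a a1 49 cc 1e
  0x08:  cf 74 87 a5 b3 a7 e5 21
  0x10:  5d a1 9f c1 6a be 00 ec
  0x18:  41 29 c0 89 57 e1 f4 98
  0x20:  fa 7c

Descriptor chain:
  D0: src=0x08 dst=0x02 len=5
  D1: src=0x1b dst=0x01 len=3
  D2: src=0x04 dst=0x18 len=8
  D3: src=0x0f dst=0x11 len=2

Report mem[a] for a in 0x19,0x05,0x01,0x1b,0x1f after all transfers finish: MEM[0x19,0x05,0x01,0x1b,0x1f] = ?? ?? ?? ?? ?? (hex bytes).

[0] 0x08->0x02 len=5 : cf 74 87 a5 b3
[1] 0x1b->0x01 len=3 : 89 57 e1
[2] 0x04->0x18 len=8 : 87 a5 b3 1e cf 74 87 a5
[3] 0x0f->0x11 len=2 : 21 5d
query mem[0x19]=0xa5, mem[0x05]=0xa5, mem[0x01]=0x89, mem[0x1b]=0x1e, mem[0x1f]=0xa5

MEM[0x19,0x05,0x01,0x1b,0x1f] = a5 a5 89 1e a5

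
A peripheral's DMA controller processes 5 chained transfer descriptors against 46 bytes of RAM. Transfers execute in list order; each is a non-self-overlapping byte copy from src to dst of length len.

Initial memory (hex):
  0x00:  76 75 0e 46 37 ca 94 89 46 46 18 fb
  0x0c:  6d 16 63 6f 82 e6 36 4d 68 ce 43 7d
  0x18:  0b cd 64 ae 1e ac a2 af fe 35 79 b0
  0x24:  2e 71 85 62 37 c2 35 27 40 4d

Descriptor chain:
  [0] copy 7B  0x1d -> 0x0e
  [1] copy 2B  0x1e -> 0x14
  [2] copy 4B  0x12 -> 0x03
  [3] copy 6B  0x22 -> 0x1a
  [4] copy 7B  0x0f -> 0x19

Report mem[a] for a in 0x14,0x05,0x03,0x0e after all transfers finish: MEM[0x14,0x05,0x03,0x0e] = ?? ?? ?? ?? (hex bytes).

#0 dst[0x0e+7] := {0xac,0xa2,0xaf,0xfe,0x35,0x79,0xb0}
#1 dst[0x14+2] := {0xa2,0xaf}
#2 dst[0x03+4] := {0x35,0x79,0xa2,0xaf}
#3 dst[0x1a+6] := {0x79,0xb0,0x2e,0x71,0x85,0x62}
#4 dst[0x19+7] := {0xa2,0xaf,0xfe,0x35,0x79,0xa2,0xaf}
query mem[0x14]=0xa2, mem[0x05]=0xa2, mem[0x03]=0x35, mem[0x0e]=0xac

MEM[0x14,0x05,0x03,0x0e] = a2 a2 35 ac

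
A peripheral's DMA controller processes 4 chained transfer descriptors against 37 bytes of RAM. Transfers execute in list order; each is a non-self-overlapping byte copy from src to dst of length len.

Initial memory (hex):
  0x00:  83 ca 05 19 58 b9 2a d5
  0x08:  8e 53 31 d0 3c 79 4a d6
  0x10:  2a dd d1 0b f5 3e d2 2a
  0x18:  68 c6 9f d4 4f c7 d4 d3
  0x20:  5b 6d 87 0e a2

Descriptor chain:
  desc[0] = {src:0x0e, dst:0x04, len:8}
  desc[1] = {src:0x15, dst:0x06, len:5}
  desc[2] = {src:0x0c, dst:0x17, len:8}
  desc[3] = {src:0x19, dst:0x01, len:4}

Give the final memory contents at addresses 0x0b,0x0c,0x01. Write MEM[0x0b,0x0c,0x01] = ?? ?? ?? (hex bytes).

  after D0: wrote 8B at 0x04 = 4ad62addd10bf53e
  after D1: wrote 5B at 0x06 = 3ed22a68c6
  after D2: wrote 8B at 0x17 = 3c794ad62addd10b
  after D3: wrote 4B at 0x01 = 4ad62add
query mem[0x0b]=0x3e, mem[0x0c]=0x3c, mem[0x01]=0x4a

MEM[0x0b,0x0c,0x01] = 3e 3c 4a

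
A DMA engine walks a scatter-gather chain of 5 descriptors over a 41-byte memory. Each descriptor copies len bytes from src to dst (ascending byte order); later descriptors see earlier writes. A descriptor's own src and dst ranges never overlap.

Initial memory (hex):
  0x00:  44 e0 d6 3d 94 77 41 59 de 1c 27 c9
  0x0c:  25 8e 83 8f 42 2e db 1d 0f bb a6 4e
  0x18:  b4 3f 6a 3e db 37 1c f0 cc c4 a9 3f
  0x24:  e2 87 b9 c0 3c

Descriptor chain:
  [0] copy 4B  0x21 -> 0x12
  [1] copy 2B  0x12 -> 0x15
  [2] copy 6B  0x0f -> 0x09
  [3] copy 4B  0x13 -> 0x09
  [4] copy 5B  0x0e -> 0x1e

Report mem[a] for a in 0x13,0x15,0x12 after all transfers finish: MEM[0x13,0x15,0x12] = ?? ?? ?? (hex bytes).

[0] 0x21->0x12 len=4 : c4 a9 3f e2
[1] 0x12->0x15 len=2 : c4 a9
[2] 0x0f->0x09 len=6 : 8f 42 2e c4 a9 3f
[3] 0x13->0x09 len=4 : a9 3f c4 a9
[4] 0x0e->0x1e len=5 : 3f 8f 42 2e c4
query mem[0x13]=0xa9, mem[0x15]=0xc4, mem[0x12]=0xc4

MEM[0x13,0x15,0x12] = a9 c4 c4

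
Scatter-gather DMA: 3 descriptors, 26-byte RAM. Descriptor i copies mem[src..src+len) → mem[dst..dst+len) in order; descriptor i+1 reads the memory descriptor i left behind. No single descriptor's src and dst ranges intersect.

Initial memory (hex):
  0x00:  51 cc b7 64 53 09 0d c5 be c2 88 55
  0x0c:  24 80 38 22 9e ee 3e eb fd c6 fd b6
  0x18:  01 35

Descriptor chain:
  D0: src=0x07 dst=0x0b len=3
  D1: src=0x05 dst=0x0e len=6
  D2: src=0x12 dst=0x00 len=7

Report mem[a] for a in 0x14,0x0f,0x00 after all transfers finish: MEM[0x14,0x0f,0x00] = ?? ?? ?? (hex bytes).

#0 dst[0x0b+3] := {0xc5,0xbe,0xc2}
#1 dst[0x0e+6] := {0x09,0x0d,0xc5,0xbe,0xc2,0x88}
#2 dst[0x00+7] := {0xc2,0x88,0xfd,0xc6,0xfd,0xb6,0x01}
query mem[0x14]=0xfd, mem[0x0f]=0x0d, mem[0x00]=0xc2

MEM[0x14,0x0f,0x00] = fd 0d c2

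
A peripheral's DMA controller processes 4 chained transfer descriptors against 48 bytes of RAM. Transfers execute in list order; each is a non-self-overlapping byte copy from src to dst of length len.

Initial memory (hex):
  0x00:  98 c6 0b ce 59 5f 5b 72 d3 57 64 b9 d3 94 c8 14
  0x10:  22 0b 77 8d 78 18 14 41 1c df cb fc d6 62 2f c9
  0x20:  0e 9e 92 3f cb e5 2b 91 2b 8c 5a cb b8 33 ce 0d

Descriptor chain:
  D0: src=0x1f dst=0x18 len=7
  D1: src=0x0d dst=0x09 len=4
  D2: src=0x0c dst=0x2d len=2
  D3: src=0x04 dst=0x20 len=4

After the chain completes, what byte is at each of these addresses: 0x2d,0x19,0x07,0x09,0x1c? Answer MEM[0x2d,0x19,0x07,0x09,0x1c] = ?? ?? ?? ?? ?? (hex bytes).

#0 dst[0x18+7] := {0xc9,0x0e,0x9e,0x92,0x3f,0xcb,0xe5}
#1 dst[0x09+4] := {0x94,0xc8,0x14,0x22}
#2 dst[0x2d+2] := {0x22,0x94}
#3 dst[0x20+4] := {0x59,0x5f,0x5b,0x72}
query mem[0x2d]=0x22, mem[0x19]=0x0e, mem[0x07]=0x72, mem[0x09]=0x94, mem[0x1c]=0x3f

MEM[0x2d,0x19,0x07,0x09,0x1c] = 22 0e 72 94 3f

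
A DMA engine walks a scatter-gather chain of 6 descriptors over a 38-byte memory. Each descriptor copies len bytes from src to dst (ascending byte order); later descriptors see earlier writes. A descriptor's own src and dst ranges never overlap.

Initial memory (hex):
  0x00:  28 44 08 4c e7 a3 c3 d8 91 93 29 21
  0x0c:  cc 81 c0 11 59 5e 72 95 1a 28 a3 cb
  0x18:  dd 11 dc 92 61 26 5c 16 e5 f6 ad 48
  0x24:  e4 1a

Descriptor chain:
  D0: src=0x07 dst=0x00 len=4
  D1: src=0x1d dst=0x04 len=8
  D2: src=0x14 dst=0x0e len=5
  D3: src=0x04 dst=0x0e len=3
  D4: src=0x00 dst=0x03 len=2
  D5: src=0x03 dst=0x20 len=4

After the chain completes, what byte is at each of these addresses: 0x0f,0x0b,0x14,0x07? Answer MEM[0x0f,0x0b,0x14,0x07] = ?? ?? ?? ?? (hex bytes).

MEM[0x0f,0x0b,0x14,0x07] = 5c e4 1a e5

#0 dst[0x00+4] := {0xd8,0x91,0x93,0x29}
#1 dst[0x04+8] := {0x26,0x5c,0x16,0xe5,0xf6,0xad,0x48,0xe4}
#2 dst[0x0e+5] := {0x1a,0x28,0xa3,0xcb,0xdd}
#3 dst[0x0e+3] := {0x26,0x5c,0x16}
#4 dst[0x03+2] := {0xd8,0x91}
#5 dst[0x20+4] := {0xd8,0x91,0x5c,0x16}
query mem[0x0f]=0x5c, mem[0x0b]=0xe4, mem[0x14]=0x1a, mem[0x07]=0xe5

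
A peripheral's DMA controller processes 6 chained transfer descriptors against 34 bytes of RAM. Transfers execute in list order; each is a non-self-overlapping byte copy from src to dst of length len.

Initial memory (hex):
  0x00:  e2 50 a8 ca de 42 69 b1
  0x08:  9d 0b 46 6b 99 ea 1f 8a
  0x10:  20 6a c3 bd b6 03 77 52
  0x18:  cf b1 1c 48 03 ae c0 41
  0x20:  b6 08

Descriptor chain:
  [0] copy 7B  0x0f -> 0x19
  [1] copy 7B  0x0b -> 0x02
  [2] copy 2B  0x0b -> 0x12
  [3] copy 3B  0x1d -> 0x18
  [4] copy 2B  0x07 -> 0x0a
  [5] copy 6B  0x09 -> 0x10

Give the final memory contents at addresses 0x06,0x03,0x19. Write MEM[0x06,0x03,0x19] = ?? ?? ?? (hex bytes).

MEM[0x06,0x03,0x19] = 8a 99 b6

#0 dst[0x19+7] := {0x8a,0x20,0x6a,0xc3,0xbd,0xb6,0x03}
#1 dst[0x02+7] := {0x6b,0x99,0xea,0x1f,0x8a,0x20,0x6a}
#2 dst[0x12+2] := {0x6b,0x99}
#3 dst[0x18+3] := {0xbd,0xb6,0x03}
#4 dst[0x0a+2] := {0x20,0x6a}
#5 dst[0x10+6] := {0x0b,0x20,0x6a,0x99,0xea,0x1f}
query mem[0x06]=0x8a, mem[0x03]=0x99, mem[0x19]=0xb6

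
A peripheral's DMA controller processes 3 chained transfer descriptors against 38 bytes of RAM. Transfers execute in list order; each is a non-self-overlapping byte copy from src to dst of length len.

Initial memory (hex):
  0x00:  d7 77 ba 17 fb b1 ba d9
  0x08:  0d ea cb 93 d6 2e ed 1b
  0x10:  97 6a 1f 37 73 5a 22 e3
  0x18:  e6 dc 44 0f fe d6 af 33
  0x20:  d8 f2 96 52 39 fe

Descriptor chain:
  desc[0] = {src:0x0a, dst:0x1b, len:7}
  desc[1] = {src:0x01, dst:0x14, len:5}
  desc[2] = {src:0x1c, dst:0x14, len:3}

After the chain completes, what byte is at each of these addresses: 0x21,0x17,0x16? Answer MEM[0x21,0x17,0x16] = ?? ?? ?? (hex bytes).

  after D0: wrote 7B at 0x1b = cb93d62eed1b97
  after D1: wrote 5B at 0x14 = 77ba17fbb1
  after D2: wrote 3B at 0x14 = 93d62e
query mem[0x21]=0x97, mem[0x17]=0xfb, mem[0x16]=0x2e

MEM[0x21,0x17,0x16] = 97 fb 2e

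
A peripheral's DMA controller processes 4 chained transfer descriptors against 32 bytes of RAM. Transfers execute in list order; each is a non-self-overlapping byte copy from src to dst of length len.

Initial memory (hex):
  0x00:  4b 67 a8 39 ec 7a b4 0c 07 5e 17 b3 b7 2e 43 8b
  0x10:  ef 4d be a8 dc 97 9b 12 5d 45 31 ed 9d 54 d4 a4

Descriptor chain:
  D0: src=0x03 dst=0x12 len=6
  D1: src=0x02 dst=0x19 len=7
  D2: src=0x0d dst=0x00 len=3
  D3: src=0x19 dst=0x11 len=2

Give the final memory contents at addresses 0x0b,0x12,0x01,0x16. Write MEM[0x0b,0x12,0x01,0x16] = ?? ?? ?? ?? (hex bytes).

#0 dst[0x12+6] := {0x39,0xec,0x7a,0xb4,0x0c,0x07}
#1 dst[0x19+7] := {0xa8,0x39,0xec,0x7a,0xb4,0x0c,0x07}
#2 dst[0x00+3] := {0x2e,0x43,0x8b}
#3 dst[0x11+2] := {0xa8,0x39}
query mem[0x0b]=0xb3, mem[0x12]=0x39, mem[0x01]=0x43, mem[0x16]=0x0c

MEM[0x0b,0x12,0x01,0x16] = b3 39 43 0c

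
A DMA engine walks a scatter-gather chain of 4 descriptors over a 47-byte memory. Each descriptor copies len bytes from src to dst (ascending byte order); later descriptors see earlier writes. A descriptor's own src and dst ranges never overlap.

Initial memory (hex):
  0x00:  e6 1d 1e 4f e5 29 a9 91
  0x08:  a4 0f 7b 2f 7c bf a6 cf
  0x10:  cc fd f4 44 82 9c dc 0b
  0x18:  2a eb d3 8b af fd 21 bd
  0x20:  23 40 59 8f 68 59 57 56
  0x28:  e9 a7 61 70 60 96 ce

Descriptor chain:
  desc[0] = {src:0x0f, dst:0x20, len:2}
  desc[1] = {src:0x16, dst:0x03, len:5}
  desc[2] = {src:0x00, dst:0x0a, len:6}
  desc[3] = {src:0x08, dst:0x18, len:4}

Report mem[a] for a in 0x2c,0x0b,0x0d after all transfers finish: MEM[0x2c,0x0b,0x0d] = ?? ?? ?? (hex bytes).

#0 dst[0x20+2] := {0xcf,0xcc}
#1 dst[0x03+5] := {0xdc,0x0b,0x2a,0xeb,0xd3}
#2 dst[0x0a+6] := {0xe6,0x1d,0x1e,0xdc,0x0b,0x2a}
#3 dst[0x18+4] := {0xa4,0x0f,0xe6,0x1d}
query mem[0x2c]=0x60, mem[0x0b]=0x1d, mem[0x0d]=0xdc

MEM[0x2c,0x0b,0x0d] = 60 1d dc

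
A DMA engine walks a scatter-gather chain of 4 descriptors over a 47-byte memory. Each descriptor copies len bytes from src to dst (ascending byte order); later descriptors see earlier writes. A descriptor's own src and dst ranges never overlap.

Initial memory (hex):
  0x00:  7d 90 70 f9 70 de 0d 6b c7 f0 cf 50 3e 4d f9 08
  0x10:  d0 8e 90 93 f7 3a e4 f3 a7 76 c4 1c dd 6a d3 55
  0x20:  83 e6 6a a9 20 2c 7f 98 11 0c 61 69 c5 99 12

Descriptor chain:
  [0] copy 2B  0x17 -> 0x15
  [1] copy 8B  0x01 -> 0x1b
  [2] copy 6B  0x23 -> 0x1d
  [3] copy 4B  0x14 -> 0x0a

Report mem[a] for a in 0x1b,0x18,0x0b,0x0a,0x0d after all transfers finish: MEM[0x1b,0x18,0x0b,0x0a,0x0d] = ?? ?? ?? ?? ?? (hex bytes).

D0: mem[0x15..0x16] <- [f3 a7]
D1: mem[0x1b..0x22] <- [90 70 f9 70 de 0d 6b c7]
D2: mem[0x1d..0x22] <- [a9 20 2c 7f 98 11]
D3: mem[0x0a..0x0d] <- [f7 f3 a7 f3]
query mem[0x1b]=0x90, mem[0x18]=0xa7, mem[0x0b]=0xf3, mem[0x0a]=0xf7, mem[0x0d]=0xf3

MEM[0x1b,0x18,0x0b,0x0a,0x0d] = 90 a7 f3 f7 f3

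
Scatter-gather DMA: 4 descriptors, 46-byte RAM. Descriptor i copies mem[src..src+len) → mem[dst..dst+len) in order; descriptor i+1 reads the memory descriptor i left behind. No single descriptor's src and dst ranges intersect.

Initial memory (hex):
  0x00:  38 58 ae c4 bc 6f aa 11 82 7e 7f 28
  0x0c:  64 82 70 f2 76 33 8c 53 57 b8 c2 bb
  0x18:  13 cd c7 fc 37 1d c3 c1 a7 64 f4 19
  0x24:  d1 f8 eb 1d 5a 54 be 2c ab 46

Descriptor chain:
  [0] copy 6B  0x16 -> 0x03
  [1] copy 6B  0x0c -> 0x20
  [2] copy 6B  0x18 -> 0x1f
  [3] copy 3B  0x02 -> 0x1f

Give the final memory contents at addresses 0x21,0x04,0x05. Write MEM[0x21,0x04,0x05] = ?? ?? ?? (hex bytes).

MEM[0x21,0x04,0x05] = bb bb 13

#0 dst[0x03+6] := {0xc2,0xbb,0x13,0xcd,0xc7,0xfc}
#1 dst[0x20+6] := {0x64,0x82,0x70,0xf2,0x76,0x33}
#2 dst[0x1f+6] := {0x13,0xcd,0xc7,0xfc,0x37,0x1d}
#3 dst[0x1f+3] := {0xae,0xc2,0xbb}
query mem[0x21]=0xbb, mem[0x04]=0xbb, mem[0x05]=0x13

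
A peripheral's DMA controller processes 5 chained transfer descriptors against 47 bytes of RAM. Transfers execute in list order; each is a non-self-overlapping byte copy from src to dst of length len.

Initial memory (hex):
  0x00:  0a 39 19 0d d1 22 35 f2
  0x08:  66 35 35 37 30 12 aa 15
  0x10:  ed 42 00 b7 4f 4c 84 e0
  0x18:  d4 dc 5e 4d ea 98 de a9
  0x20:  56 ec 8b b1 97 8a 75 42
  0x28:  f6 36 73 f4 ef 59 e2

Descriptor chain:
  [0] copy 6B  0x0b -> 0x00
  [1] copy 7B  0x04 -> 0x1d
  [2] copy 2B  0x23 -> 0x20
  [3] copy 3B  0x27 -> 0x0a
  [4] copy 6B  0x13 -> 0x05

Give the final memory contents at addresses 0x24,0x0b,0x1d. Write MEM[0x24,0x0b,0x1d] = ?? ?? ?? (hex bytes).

MEM[0x24,0x0b,0x1d] = 97 f6 15

  after D0: wrote 6B at 0x00 = 373012aa15ed
  after D1: wrote 7B at 0x1d = 15ed35f2663535
  after D2: wrote 2B at 0x20 = 3597
  after D3: wrote 3B at 0x0a = 42f636
  after D4: wrote 6B at 0x05 = b74f4c84e0d4
query mem[0x24]=0x97, mem[0x0b]=0xf6, mem[0x1d]=0x15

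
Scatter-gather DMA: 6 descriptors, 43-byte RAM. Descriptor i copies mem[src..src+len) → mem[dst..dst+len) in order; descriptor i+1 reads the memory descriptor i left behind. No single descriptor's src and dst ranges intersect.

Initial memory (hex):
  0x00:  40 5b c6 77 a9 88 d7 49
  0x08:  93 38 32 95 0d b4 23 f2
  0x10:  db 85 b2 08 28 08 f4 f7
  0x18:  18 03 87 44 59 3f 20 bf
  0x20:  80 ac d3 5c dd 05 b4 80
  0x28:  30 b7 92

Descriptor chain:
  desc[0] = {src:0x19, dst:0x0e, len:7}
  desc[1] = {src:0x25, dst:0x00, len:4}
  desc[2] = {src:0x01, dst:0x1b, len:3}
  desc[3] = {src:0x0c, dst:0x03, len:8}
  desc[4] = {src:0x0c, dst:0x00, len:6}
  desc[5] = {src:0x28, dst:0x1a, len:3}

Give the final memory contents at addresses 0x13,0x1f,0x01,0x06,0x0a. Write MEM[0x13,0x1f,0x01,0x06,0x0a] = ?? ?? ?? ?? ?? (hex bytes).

  after D0: wrote 7B at 0x0e = 038744593f20bf
  after D1: wrote 4B at 0x00 = 05b48030
  after D2: wrote 3B at 0x1b = b48030
  after D3: wrote 8B at 0x03 = 0db4038744593f20
  after D4: wrote 6B at 0x00 = 0db403874459
  after D5: wrote 3B at 0x1a = 30b792
query mem[0x13]=0x20, mem[0x1f]=0xbf, mem[0x01]=0xb4, mem[0x06]=0x87, mem[0x0a]=0x20

MEM[0x13,0x1f,0x01,0x06,0x0a] = 20 bf b4 87 20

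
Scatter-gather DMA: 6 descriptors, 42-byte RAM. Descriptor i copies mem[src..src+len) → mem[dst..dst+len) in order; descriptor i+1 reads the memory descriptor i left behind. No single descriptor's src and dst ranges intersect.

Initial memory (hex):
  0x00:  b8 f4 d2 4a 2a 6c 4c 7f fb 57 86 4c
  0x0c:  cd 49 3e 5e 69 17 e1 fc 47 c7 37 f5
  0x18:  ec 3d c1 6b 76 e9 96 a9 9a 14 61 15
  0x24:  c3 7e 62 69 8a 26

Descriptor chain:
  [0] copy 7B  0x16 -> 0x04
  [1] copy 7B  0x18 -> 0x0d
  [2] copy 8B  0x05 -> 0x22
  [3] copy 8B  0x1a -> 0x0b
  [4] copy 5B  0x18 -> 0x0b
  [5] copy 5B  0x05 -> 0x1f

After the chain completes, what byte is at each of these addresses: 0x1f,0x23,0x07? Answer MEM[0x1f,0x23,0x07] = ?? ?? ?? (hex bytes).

  after D0: wrote 7B at 0x04 = 37f5ec3dc16b76
  after D1: wrote 7B at 0x0d = ec3dc16b76e996
  after D2: wrote 8B at 0x22 = f5ec3dc16b764ccd
  after D3: wrote 8B at 0x0b = c16b76e996a99a14
  after D4: wrote 5B at 0x0b = ec3dc16b76
  after D5: wrote 5B at 0x1f = f5ec3dc16b
query mem[0x1f]=0xf5, mem[0x23]=0x6b, mem[0x07]=0x3d

MEM[0x1f,0x23,0x07] = f5 6b 3d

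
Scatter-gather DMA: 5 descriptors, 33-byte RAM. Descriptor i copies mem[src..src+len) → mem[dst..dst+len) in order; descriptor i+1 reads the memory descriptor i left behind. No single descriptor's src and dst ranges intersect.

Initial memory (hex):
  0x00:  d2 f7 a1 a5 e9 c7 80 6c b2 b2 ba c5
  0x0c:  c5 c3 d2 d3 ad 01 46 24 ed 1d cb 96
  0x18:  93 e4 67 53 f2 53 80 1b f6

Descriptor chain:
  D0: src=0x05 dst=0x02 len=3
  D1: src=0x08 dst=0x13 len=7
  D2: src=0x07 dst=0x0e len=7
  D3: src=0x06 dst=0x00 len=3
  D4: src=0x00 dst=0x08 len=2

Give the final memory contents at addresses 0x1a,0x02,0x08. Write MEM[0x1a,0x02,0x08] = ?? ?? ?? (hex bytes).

MEM[0x1a,0x02,0x08] = 67 b2 80

[0] 0x05->0x02 len=3 : c7 80 6c
[1] 0x08->0x13 len=7 : b2 b2 ba c5 c5 c3 d2
[2] 0x07->0x0e len=7 : 6c b2 b2 ba c5 c5 c3
[3] 0x06->0x00 len=3 : 80 6c b2
[4] 0x00->0x08 len=2 : 80 6c
query mem[0x1a]=0x67, mem[0x02]=0xb2, mem[0x08]=0x80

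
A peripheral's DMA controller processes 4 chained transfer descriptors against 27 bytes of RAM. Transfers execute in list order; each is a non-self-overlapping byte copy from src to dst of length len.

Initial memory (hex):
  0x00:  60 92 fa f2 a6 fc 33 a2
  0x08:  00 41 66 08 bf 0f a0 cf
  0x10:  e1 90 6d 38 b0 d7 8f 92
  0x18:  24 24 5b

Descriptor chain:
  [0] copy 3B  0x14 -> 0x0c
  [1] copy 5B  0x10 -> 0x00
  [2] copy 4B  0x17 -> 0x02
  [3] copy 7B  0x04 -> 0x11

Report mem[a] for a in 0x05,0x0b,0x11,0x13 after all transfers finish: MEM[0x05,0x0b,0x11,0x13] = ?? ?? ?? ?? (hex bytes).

D0: mem[0x0c..0x0e] <- [b0 d7 8f]
D1: mem[0x00..0x04] <- [e1 90 6d 38 b0]
D2: mem[0x02..0x05] <- [92 24 24 5b]
D3: mem[0x11..0x17] <- [24 5b 33 a2 00 41 66]
query mem[0x05]=0x5b, mem[0x0b]=0x08, mem[0x11]=0x24, mem[0x13]=0x33

MEM[0x05,0x0b,0x11,0x13] = 5b 08 24 33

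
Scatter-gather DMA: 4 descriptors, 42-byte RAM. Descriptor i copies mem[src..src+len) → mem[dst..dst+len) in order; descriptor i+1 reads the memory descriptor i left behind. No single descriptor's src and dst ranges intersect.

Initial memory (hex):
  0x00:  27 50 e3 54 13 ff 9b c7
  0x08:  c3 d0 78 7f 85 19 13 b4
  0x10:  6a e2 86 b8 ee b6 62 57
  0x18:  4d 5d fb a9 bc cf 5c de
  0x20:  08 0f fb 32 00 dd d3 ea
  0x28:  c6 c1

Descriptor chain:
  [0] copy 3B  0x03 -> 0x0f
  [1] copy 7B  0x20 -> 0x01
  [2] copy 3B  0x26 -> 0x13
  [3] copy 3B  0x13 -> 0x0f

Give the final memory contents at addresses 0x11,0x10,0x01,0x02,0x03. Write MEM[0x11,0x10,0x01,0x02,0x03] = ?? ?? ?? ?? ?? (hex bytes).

[0] 0x03->0x0f len=3 : 54 13 ff
[1] 0x20->0x01 len=7 : 08 0f fb 32 00 dd d3
[2] 0x26->0x13 len=3 : d3 ea c6
[3] 0x13->0x0f len=3 : d3 ea c6
query mem[0x11]=0xc6, mem[0x10]=0xea, mem[0x01]=0x08, mem[0x02]=0x0f, mem[0x03]=0xfb

MEM[0x11,0x10,0x01,0x02,0x03] = c6 ea 08 0f fb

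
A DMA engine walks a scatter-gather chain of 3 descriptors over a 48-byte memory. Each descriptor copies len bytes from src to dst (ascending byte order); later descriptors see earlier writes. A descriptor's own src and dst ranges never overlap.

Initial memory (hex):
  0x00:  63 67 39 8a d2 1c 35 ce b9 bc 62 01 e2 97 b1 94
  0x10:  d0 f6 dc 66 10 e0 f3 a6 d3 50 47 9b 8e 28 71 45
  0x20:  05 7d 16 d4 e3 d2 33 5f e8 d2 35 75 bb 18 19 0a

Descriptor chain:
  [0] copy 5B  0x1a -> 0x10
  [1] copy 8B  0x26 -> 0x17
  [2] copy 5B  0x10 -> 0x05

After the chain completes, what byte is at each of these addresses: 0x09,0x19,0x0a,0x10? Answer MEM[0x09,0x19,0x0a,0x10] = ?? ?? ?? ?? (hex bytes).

  after D0: wrote 5B at 0x10 = 479b8e2871
  after D1: wrote 8B at 0x17 = 335fe8d23575bb18
  after D2: wrote 5B at 0x05 = 479b8e2871
query mem[0x09]=0x71, mem[0x19]=0xe8, mem[0x0a]=0x62, mem[0x10]=0x47

MEM[0x09,0x19,0x0a,0x10] = 71 e8 62 47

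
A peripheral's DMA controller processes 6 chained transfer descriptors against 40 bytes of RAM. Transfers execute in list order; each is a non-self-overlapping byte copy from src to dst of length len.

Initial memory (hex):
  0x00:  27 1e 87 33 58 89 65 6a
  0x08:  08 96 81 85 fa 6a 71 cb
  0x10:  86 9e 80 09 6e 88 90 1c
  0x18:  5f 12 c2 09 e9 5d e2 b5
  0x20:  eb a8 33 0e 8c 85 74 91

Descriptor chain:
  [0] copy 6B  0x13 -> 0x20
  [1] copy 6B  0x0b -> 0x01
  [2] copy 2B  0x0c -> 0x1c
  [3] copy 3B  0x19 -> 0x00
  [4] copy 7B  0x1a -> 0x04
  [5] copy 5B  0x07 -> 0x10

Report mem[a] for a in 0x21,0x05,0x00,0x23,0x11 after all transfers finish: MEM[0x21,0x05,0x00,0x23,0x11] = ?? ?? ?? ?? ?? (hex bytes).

MEM[0x21,0x05,0x00,0x23,0x11] = 6e 09 12 90 e2

  after D0: wrote 6B at 0x20 = 096e88901c5f
  after D1: wrote 6B at 0x01 = 85fa6a71cb86
  after D2: wrote 2B at 0x1c = fa6a
  after D3: wrote 3B at 0x00 = 12c209
  after D4: wrote 7B at 0x04 = c209fa6ae2b509
  after D5: wrote 5B at 0x10 = 6ae2b50985
query mem[0x21]=0x6e, mem[0x05]=0x09, mem[0x00]=0x12, mem[0x23]=0x90, mem[0x11]=0xe2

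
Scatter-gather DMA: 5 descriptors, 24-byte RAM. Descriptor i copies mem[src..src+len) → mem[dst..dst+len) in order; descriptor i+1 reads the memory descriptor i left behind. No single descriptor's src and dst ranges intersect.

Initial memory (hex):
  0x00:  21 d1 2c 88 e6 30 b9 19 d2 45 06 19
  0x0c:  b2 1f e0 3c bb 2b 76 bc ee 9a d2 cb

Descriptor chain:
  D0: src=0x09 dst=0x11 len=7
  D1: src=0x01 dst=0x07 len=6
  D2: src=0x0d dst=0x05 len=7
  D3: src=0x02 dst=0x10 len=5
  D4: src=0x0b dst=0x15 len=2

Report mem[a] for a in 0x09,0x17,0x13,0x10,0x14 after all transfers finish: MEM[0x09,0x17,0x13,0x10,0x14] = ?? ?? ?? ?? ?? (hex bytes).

MEM[0x09,0x17,0x13,0x10,0x14] = 45 3c 1f 2c e0

[0] 0x09->0x11 len=7 : 45 06 19 b2 1f e0 3c
[1] 0x01->0x07 len=6 : d1 2c 88 e6 30 b9
[2] 0x0d->0x05 len=7 : 1f e0 3c bb 45 06 19
[3] 0x02->0x10 len=5 : 2c 88 e6 1f e0
[4] 0x0b->0x15 len=2 : 19 b9
query mem[0x09]=0x45, mem[0x17]=0x3c, mem[0x13]=0x1f, mem[0x10]=0x2c, mem[0x14]=0xe0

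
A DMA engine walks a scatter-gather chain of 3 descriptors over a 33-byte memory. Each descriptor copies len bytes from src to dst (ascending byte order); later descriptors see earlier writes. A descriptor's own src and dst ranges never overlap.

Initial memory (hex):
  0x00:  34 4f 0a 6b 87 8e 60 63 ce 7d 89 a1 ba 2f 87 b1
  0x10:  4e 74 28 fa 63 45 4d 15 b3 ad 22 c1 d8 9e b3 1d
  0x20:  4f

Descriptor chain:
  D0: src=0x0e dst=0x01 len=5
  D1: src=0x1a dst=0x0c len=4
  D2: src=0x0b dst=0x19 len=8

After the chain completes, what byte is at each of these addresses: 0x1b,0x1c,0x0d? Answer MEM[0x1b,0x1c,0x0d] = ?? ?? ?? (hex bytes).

MEM[0x1b,0x1c,0x0d] = c1 d8 c1

[0] 0x0e->0x01 len=5 : 87 b1 4e 74 28
[1] 0x1a->0x0c len=4 : 22 c1 d8 9e
[2] 0x0b->0x19 len=8 : a1 22 c1 d8 9e 4e 74 28
query mem[0x1b]=0xc1, mem[0x1c]=0xd8, mem[0x0d]=0xc1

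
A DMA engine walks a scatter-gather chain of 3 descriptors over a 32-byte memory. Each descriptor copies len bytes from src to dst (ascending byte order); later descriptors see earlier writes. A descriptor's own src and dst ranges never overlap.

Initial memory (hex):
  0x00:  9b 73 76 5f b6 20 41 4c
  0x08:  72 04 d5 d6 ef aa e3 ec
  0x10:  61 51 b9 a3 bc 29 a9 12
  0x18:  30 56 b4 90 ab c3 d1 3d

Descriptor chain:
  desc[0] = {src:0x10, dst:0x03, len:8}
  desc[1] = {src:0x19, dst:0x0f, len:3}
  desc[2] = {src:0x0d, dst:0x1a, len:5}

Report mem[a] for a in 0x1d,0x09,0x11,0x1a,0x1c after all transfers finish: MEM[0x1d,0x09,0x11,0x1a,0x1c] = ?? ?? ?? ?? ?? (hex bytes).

MEM[0x1d,0x09,0x11,0x1a,0x1c] = b4 a9 90 aa 56

#0 dst[0x03+8] := {0x61,0x51,0xb9,0xa3,0xbc,0x29,0xa9,0x12}
#1 dst[0x0f+3] := {0x56,0xb4,0x90}
#2 dst[0x1a+5] := {0xaa,0xe3,0x56,0xb4,0x90}
query mem[0x1d]=0xb4, mem[0x09]=0xa9, mem[0x11]=0x90, mem[0x1a]=0xaa, mem[0x1c]=0x56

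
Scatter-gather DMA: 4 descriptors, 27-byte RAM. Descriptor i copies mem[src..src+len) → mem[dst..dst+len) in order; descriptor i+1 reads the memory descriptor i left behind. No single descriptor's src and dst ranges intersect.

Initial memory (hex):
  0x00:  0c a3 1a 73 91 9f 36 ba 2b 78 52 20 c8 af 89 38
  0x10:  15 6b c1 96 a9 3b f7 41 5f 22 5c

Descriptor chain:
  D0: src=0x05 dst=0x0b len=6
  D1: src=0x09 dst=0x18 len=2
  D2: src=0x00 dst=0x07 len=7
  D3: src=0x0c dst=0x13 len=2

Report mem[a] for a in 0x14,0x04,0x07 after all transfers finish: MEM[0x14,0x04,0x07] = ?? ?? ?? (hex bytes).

D0: mem[0x0b..0x10] <- [9f 36 ba 2b 78 52]
D1: mem[0x18..0x19] <- [78 52]
D2: mem[0x07..0x0d] <- [0c a3 1a 73 91 9f 36]
D3: mem[0x13..0x14] <- [9f 36]
query mem[0x14]=0x36, mem[0x04]=0x91, mem[0x07]=0x0c

MEM[0x14,0x04,0x07] = 36 91 0c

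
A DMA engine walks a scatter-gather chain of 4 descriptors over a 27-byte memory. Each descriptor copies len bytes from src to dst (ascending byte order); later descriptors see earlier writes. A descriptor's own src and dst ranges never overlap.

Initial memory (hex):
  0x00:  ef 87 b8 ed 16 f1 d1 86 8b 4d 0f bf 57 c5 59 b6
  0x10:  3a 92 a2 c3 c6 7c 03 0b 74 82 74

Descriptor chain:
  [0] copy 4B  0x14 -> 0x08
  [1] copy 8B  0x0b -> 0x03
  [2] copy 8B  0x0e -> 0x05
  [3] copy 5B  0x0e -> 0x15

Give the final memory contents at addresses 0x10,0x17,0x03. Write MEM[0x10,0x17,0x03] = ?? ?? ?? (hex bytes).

[0] 0x14->0x08 len=4 : c6 7c 03 0b
[1] 0x0b->0x03 len=8 : 0b 57 c5 59 b6 3a 92 a2
[2] 0x0e->0x05 len=8 : 59 b6 3a 92 a2 c3 c6 7c
[3] 0x0e->0x15 len=5 : 59 b6 3a 92 a2
query mem[0x10]=0x3a, mem[0x17]=0x3a, mem[0x03]=0x0b

MEM[0x10,0x17,0x03] = 3a 3a 0b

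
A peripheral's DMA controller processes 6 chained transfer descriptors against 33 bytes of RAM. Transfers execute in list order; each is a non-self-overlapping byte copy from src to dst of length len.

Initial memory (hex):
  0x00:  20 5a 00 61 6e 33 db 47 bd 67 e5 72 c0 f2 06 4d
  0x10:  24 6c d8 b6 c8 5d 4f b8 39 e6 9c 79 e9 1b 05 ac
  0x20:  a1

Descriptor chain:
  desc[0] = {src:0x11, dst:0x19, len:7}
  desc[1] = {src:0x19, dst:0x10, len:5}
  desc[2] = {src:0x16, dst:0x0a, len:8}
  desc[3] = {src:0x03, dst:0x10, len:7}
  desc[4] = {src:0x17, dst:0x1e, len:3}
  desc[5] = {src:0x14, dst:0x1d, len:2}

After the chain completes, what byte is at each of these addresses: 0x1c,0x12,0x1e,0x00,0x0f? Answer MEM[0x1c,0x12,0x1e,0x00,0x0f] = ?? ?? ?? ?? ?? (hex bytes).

MEM[0x1c,0x12,0x1e,0x00,0x0f] = c8 33 bd 20 b6

D0: mem[0x19..0x1f] <- [6c d8 b6 c8 5d 4f b8]
D1: mem[0x10..0x14] <- [6c d8 b6 c8 5d]
D2: mem[0x0a..0x11] <- [4f b8 39 6c d8 b6 c8 5d]
D3: mem[0x10..0x16] <- [61 6e 33 db 47 bd 67]
D4: mem[0x1e..0x20] <- [b8 39 6c]
D5: mem[0x1d..0x1e] <- [47 bd]
query mem[0x1c]=0xc8, mem[0x12]=0x33, mem[0x1e]=0xbd, mem[0x00]=0x20, mem[0x0f]=0xb6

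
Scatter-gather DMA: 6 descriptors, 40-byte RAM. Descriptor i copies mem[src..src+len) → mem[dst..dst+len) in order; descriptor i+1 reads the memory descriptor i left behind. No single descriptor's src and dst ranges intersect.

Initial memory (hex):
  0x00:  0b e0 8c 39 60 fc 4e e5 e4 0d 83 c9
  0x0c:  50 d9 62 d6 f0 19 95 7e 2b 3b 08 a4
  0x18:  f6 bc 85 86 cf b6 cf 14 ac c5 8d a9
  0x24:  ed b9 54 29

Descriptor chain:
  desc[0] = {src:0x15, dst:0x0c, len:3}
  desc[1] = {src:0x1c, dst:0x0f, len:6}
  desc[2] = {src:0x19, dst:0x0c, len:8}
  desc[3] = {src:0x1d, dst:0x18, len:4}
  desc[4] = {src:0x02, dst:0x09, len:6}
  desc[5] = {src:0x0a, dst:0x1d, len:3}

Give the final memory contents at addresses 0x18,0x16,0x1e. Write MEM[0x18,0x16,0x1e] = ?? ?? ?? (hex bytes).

  after D0: wrote 3B at 0x0c = 3b08a4
  after D1: wrote 6B at 0x0f = cfb6cf14acc5
  after D2: wrote 8B at 0x0c = bc8586cfb6cf14ac
  after D3: wrote 4B at 0x18 = b6cf14ac
  after D4: wrote 6B at 0x09 = 8c3960fc4ee5
  after D5: wrote 3B at 0x1d = 3960fc
query mem[0x18]=0xb6, mem[0x16]=0x08, mem[0x1e]=0x60

MEM[0x18,0x16,0x1e] = b6 08 60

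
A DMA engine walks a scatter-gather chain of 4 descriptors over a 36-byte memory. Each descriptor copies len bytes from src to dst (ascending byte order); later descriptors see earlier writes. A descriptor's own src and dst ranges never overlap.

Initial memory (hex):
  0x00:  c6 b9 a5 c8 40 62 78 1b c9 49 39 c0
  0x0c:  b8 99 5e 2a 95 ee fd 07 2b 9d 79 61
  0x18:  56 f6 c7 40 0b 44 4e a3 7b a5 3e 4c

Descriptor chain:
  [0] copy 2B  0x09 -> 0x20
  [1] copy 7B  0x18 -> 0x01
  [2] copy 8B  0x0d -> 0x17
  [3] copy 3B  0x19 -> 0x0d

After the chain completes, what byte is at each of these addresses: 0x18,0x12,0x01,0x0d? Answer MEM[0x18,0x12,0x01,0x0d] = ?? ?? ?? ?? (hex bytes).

#0 dst[0x20+2] := {0x49,0x39}
#1 dst[0x01+7] := {0x56,0xf6,0xc7,0x40,0x0b,0x44,0x4e}
#2 dst[0x17+8] := {0x99,0x5e,0x2a,0x95,0xee,0xfd,0x07,0x2b}
#3 dst[0x0d+3] := {0x2a,0x95,0xee}
query mem[0x18]=0x5e, mem[0x12]=0xfd, mem[0x01]=0x56, mem[0x0d]=0x2a

MEM[0x18,0x12,0x01,0x0d] = 5e fd 56 2a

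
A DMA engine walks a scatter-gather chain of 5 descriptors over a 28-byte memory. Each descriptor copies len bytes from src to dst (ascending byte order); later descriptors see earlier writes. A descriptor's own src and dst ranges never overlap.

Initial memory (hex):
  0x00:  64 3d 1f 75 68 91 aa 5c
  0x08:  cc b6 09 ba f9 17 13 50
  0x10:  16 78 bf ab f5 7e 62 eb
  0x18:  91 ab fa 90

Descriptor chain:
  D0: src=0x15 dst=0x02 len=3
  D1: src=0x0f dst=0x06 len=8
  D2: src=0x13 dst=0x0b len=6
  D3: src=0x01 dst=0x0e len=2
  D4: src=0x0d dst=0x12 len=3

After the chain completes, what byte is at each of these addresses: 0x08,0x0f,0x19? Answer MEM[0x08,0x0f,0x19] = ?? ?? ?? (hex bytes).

MEM[0x08,0x0f,0x19] = 78 7e ab

D0: mem[0x02..0x04] <- [7e 62 eb]
D1: mem[0x06..0x0d] <- [50 16 78 bf ab f5 7e 62]
D2: mem[0x0b..0x10] <- [ab f5 7e 62 eb 91]
D3: mem[0x0e..0x0f] <- [3d 7e]
D4: mem[0x12..0x14] <- [7e 3d 7e]
query mem[0x08]=0x78, mem[0x0f]=0x7e, mem[0x19]=0xab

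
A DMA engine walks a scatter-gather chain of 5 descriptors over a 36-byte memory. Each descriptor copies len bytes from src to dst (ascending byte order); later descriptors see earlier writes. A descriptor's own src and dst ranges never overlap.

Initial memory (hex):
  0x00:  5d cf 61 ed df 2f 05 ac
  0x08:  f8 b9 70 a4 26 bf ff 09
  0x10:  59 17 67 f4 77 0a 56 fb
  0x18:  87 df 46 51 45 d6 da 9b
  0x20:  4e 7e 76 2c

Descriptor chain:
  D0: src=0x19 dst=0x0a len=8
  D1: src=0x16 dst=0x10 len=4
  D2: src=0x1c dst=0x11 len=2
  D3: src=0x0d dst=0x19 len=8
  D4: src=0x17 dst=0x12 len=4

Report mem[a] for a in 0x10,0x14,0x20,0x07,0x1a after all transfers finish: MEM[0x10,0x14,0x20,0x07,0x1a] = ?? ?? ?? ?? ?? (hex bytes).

MEM[0x10,0x14,0x20,0x07,0x1a] = 56 45 77 ac d6

  after D0: wrote 8B at 0x0a = df465145d6da9b4e
  after D1: wrote 4B at 0x10 = 56fb87df
  after D2: wrote 2B at 0x11 = 45d6
  after D3: wrote 8B at 0x19 = 45d6da5645d6df77
  after D4: wrote 4B at 0x12 = fb8745d6
query mem[0x10]=0x56, mem[0x14]=0x45, mem[0x20]=0x77, mem[0x07]=0xac, mem[0x1a]=0xd6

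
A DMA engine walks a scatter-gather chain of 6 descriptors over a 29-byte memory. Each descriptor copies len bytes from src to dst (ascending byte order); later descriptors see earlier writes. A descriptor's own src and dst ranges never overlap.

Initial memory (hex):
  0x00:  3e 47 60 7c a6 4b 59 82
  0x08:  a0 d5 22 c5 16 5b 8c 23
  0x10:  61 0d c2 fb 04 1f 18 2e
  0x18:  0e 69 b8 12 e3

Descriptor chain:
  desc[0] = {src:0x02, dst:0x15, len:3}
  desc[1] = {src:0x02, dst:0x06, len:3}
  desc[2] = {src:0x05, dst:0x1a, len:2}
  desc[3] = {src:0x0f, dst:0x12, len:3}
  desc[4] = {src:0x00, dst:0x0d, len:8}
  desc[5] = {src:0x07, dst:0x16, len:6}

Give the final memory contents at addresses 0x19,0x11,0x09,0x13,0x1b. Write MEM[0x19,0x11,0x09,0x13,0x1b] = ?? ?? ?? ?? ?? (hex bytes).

MEM[0x19,0x11,0x09,0x13,0x1b] = 22 a6 d5 60 16

#0 dst[0x15+3] := {0x60,0x7c,0xa6}
#1 dst[0x06+3] := {0x60,0x7c,0xa6}
#2 dst[0x1a+2] := {0x4b,0x60}
#3 dst[0x12+3] := {0x23,0x61,0x0d}
#4 dst[0x0d+8] := {0x3e,0x47,0x60,0x7c,0xa6,0x4b,0x60,0x7c}
#5 dst[0x16+6] := {0x7c,0xa6,0xd5,0x22,0xc5,0x16}
query mem[0x19]=0x22, mem[0x11]=0xa6, mem[0x09]=0xd5, mem[0x13]=0x60, mem[0x1b]=0x16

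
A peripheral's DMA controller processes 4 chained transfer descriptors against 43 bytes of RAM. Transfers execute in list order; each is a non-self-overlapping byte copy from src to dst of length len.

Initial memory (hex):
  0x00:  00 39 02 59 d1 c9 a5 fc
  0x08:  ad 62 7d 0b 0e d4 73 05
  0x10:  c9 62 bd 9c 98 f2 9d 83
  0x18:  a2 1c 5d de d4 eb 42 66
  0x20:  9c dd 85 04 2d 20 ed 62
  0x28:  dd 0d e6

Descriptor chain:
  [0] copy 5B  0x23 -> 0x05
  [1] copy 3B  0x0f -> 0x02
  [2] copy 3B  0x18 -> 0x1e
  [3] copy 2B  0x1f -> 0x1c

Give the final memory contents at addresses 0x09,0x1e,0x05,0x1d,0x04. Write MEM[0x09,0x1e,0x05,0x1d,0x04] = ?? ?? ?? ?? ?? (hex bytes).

MEM[0x09,0x1e,0x05,0x1d,0x04] = 62 a2 04 5d 62

D0: mem[0x05..0x09] <- [04 2d 20 ed 62]
D1: mem[0x02..0x04] <- [05 c9 62]
D2: mem[0x1e..0x20] <- [a2 1c 5d]
D3: mem[0x1c..0x1d] <- [1c 5d]
query mem[0x09]=0x62, mem[0x1e]=0xa2, mem[0x05]=0x04, mem[0x1d]=0x5d, mem[0x04]=0x62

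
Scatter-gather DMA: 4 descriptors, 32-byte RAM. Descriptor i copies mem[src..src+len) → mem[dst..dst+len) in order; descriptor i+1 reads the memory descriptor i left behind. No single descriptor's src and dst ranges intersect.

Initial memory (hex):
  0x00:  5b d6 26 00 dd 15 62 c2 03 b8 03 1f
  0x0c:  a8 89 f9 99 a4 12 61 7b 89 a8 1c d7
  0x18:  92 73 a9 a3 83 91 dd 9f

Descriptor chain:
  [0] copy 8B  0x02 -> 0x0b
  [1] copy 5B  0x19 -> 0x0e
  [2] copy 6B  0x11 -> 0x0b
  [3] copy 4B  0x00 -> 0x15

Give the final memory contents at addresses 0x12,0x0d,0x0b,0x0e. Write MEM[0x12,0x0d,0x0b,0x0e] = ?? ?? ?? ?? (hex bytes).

MEM[0x12,0x0d,0x0b,0x0e] = 91 7b 83 89

  after D0: wrote 8B at 0x0b = 2600dd1562c203b8
  after D1: wrote 5B at 0x0e = 73a9a38391
  after D2: wrote 6B at 0x0b = 83917b89a81c
  after D3: wrote 4B at 0x15 = 5bd62600
query mem[0x12]=0x91, mem[0x0d]=0x7b, mem[0x0b]=0x83, mem[0x0e]=0x89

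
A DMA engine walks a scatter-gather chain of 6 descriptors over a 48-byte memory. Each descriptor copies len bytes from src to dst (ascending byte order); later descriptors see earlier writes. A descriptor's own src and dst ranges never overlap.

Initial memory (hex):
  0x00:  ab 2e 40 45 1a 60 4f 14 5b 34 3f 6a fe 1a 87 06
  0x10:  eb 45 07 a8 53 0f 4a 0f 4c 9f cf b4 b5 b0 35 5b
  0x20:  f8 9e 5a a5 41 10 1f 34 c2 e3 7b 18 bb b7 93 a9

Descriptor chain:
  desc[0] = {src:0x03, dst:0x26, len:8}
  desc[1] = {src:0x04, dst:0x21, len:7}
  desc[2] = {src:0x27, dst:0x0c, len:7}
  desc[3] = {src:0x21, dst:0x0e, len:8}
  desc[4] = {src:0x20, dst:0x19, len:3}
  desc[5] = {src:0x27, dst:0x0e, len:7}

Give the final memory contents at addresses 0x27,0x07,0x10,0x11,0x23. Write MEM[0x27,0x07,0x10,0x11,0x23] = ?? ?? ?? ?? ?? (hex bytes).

MEM[0x27,0x07,0x10,0x11,0x23] = 3f 14 4f 14 4f

  after D0: wrote 8B at 0x26 = 451a604f145b343f
  after D1: wrote 7B at 0x21 = 1a604f145b343f
  after D2: wrote 7B at 0x0c = 3f604f145b343f
  after D3: wrote 8B at 0x0e = 1a604f145b343f60
  after D4: wrote 3B at 0x19 = f81a60
  after D5: wrote 7B at 0x0e = 3f604f145b343f
query mem[0x27]=0x3f, mem[0x07]=0x14, mem[0x10]=0x4f, mem[0x11]=0x14, mem[0x23]=0x4f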